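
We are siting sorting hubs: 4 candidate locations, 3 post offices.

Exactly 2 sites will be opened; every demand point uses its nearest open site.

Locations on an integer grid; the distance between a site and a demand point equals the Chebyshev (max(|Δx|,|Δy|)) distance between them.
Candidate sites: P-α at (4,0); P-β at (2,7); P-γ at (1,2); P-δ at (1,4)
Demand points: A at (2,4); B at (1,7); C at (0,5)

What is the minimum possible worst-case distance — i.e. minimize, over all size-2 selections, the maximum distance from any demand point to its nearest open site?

1

Open {P-β, P-δ}.
  Farthest demand point is A at distance 1 (to P-δ); all others are ≤ 1.
With {P-β, P-γ} the worst case is 2.
With {P-α, P-β} the worst case is 3.
No size-2 selection achieves below 1.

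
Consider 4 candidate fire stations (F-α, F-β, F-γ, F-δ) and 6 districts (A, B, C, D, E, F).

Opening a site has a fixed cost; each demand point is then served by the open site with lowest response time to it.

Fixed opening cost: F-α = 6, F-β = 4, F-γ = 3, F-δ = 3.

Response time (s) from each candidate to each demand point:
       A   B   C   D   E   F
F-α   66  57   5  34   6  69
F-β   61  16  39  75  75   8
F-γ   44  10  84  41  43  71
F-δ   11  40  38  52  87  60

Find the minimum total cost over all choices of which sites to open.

90

Open {F-α, F-β, F-γ, F-δ}: assign each demand point to its cheapest open site.
  A→F-δ 11, B→F-γ 10, C→F-α 5, D→F-α 34, E→F-α 6, F→F-β 8
  response time 74, fixed 16 → total 90.
Compare {F-α, F-β, F-δ}: response time 80 + fixed 13 = 93.
Compare {F-α, F-β, F-γ}: response time 107 + fixed 13 = 120.
Compare {F-α, F-γ, F-δ}: response time 126 + fixed 12 = 138.
All other subsets cost ≥ 93. Minimum total cost: 90.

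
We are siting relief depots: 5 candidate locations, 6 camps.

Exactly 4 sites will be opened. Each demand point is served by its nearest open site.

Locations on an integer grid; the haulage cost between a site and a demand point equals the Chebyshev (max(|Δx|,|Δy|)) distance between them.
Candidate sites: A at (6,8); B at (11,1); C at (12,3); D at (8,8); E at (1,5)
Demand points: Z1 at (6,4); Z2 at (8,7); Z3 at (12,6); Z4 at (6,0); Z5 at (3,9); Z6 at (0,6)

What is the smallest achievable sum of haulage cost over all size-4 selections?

17

Open {A, C, D, E}.
  Z1→A 4, Z2→D 1, Z3→C 3, Z4→E 5, Z5→A 3, Z6→E 1  ⇒ total 17.
Compare {A, B, C, E}: total 18.
Compare {A, B, D, E}: total 18.
No size-4 selection does better; minimum is 17.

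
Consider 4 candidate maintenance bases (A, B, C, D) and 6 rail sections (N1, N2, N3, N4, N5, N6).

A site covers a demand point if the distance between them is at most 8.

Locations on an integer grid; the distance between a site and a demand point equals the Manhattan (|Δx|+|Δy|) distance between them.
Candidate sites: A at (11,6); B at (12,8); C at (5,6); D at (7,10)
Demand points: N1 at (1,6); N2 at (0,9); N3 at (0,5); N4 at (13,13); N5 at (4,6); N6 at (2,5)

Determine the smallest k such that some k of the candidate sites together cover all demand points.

Coverage sets (demand points within 8 of each site):
  A: {N5}
  B: {N4}
  C: {N1, N2, N3, N5, N6}
  D: {N2, N5}
No single site covers all 6 demand points.
But {B, C} covers everything, so the minimum is 2.

2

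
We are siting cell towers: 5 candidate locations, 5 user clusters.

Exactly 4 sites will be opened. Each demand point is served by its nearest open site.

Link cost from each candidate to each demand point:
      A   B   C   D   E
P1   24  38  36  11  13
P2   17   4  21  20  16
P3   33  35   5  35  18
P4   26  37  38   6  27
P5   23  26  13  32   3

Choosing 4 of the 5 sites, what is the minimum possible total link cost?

Open {P2, P3, P4, P5}.
  A→P2 17, B→P2 4, C→P3 5, D→P4 6, E→P5 3  ⇒ total 35.
Compare {P1, P2, P3, P5}: total 40.
Compare {P1, P2, P4, P5}: total 43.
No size-4 selection does better; minimum is 35.

35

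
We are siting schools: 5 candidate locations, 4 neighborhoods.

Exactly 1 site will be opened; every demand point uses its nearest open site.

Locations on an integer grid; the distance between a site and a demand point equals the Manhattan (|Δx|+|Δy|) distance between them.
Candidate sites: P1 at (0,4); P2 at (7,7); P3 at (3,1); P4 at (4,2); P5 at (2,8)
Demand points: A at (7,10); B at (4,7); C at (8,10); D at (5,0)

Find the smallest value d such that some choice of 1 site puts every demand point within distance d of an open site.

9

Open {P2}.
  Farthest demand point is D at distance 9 (to P2); all others are ≤ 9.
With {P5} the worst case is 11.
With {P4} the worst case is 12.
No size-1 selection achieves below 9.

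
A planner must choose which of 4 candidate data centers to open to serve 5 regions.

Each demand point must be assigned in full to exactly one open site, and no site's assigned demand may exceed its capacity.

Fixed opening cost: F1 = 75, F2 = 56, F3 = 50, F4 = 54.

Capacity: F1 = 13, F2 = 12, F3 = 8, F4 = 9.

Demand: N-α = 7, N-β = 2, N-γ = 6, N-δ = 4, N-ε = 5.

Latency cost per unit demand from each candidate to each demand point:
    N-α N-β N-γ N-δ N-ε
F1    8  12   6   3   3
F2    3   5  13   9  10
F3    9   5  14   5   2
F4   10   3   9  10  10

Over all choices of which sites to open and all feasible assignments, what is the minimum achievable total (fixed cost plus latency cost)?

Open {F1, F2}; cheapest assignment that respects the capacities:
  F1 (cap 13, load 13): N-β, N-γ, N-ε — cost 2×12 + 6×6 + 5×3 = 75
  F2 (cap 12, load 11): N-α, N-δ — cost 7×3 + 4×9 = 57
  Shipping 132, fixed 131 → total 263.
  Any other capacity-feasible assignment to {F1, F2} ships for at least 132.
Compare {F1, F2, F3}: its best feasible assignment gives total 270.
Compare {F2, F3, F4}: its best feasible assignment gives total 287.
Every other set of open sites that can feasibly serve all demand totals ≥ 270 even under its best assignment. Minimum: 263.

263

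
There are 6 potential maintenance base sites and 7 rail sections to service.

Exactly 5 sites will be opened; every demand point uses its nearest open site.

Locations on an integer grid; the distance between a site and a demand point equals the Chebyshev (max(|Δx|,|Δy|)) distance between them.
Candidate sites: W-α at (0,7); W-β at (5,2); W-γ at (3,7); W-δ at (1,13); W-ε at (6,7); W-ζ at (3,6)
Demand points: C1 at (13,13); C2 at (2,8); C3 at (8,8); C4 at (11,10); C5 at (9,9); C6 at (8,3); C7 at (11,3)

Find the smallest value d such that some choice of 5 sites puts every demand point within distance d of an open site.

Open {W-α, W-β, W-γ, W-δ, W-ε}.
  Farthest demand point is C1 at distance 7 (to W-ε); all others are ≤ 7.
With {W-α, W-β, W-γ, W-ε, W-ζ} the worst case is 7.
With {W-α, W-β, W-δ, W-ε, W-ζ} the worst case is 7.
No size-5 selection achieves below 7.

7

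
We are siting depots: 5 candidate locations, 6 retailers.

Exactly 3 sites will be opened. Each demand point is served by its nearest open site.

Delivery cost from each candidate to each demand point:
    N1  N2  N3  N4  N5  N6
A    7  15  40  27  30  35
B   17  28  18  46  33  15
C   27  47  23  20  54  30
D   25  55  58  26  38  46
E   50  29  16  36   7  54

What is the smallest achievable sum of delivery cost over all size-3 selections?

Open {A, B, E}.
  N1→A 7, N2→A 15, N3→E 16, N4→A 27, N5→E 7, N6→B 15  ⇒ total 87.
Compare {A, C, E}: total 95.
Compare {B, C, E}: total 103.
No size-3 selection does better; minimum is 87.

87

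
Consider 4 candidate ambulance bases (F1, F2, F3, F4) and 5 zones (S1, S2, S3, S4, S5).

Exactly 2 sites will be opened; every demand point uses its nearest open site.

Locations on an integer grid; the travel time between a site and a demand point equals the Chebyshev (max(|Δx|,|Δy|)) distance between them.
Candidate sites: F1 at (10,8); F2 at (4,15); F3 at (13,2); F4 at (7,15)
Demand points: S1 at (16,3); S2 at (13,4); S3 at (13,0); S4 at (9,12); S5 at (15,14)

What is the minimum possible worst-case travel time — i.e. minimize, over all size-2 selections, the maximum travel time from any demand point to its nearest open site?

Open {F1, F3}.
  Farthest demand point is S5 at travel time 6 (to F1); all others are ≤ 6.
With {F1, F2} the worst case is 8.
With {F1, F4} the worst case is 8.
No size-2 selection achieves below 6.

6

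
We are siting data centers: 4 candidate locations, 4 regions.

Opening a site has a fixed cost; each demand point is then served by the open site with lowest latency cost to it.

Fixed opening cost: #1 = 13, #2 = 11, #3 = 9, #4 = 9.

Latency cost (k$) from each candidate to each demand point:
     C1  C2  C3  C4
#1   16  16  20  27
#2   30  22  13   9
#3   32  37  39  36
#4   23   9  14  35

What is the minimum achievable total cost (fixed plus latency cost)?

74

Open {#2, #4}: assign each demand point to its cheapest open site.
  C1→#4 23, C2→#4 9, C3→#2 13, C4→#2 9
  latency cost 54, fixed 20 → total 74.
Compare {#1, #2}: latency cost 54 + fixed 24 = 78.
Compare {#1, #2, #4}: latency cost 47 + fixed 33 = 80.
Compare {#2, #3, #4}: latency cost 54 + fixed 29 = 83.
All other subsets cost ≥ 78. Minimum total cost: 74.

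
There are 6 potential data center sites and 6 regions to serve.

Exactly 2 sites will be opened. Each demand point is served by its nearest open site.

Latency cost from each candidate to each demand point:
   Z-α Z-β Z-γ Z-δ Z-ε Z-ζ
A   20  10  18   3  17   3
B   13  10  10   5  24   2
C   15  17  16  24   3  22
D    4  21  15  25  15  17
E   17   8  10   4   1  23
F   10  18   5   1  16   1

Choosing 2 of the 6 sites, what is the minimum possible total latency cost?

26

Open {E, F}.
  Z-α→F 10, Z-β→E 8, Z-γ→F 5, Z-δ→F 1, Z-ε→E 1, Z-ζ→F 1  ⇒ total 26.
Compare {C, F}: total 37.
Compare {B, E}: total 38.
No size-2 selection does better; minimum is 26.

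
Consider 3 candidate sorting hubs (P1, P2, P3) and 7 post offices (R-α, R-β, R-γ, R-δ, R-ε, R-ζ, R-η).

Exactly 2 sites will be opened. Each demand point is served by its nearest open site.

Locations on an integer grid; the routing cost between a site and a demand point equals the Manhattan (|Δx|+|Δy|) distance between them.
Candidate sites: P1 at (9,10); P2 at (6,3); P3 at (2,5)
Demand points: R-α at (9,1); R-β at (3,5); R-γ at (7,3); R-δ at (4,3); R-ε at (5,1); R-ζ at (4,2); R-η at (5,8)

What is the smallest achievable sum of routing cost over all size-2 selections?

Open {P2, P3}.
  R-α→P2 5, R-β→P3 1, R-γ→P2 1, R-δ→P2 2, R-ε→P2 3, R-ζ→P2 3, R-η→P2 6  ⇒ total 21.
Compare {P1, P2}: total 25.
Compare {P1, P3}: total 39.

21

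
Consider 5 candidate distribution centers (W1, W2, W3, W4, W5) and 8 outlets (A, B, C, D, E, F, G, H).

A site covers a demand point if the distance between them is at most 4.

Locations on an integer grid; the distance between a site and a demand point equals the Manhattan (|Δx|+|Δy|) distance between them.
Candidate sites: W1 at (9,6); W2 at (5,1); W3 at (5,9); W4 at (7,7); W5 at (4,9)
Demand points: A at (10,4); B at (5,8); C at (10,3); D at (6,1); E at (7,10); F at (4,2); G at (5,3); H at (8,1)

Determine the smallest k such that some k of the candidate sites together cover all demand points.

3

Coverage sets (demand points within 4 of each site):
  W1: {A, C}
  W2: {D, F, G, H}
  W3: {B, E}
  W4: {B, E}
  W5: {B, E}
No 2 sites suffice: every size-2 union leaves at least one demand point uncovered.
But {W1, W2, W3} covers everything, so the minimum is 3.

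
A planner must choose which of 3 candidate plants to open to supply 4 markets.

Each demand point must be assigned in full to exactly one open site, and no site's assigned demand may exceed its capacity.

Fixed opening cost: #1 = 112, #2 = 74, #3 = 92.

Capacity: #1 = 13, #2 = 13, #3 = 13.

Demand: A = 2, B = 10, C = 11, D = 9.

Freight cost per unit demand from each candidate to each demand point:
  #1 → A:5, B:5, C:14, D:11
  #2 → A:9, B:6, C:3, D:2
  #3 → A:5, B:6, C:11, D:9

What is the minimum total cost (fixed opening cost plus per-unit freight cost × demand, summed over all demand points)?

452

Open {#1, #2, #3}; cheapest assignment that respects the capacities:
  #1 (cap 13, load 12): A, B — cost 2×5 + 10×5 = 60
  #2 (cap 13, load 11): C — cost 11×3 = 33
  #3 (cap 13, load 9): D — cost 9×9 = 81
  Shipping 174, fixed 278 → total 452.
  Any other capacity-feasible assignment to {#1, #2, #3} ships for at least 174.
Total demand is 32 and no other set of sites has combined capacity ≥ 32, so {#1, #2, #3} is the only feasible choice of open sites. Minimum: 452.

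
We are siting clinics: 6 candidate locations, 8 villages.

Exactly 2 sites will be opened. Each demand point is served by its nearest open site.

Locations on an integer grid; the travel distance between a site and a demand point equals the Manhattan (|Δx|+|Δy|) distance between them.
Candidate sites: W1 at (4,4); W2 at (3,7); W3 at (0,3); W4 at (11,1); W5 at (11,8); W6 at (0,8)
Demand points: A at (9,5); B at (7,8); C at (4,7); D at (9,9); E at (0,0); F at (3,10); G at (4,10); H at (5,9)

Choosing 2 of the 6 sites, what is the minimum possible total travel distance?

Open {W2, W5}.
  A→W5 5, B→W5 4, C→W2 1, D→W5 3, E→W2 10, F→W2 3, G→W2 4, H→W2 4  ⇒ total 34.
Compare {W2, W3}: total 36.
Compare {W1, W2}: total 39.
No size-2 selection does better; minimum is 34.

34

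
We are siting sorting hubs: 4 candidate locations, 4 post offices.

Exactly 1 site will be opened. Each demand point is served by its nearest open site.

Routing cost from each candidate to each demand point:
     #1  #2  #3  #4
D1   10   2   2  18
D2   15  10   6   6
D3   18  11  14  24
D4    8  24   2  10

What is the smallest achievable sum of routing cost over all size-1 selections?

Open {D1}.
  #1→D1 10, #2→D1 2, #3→D1 2, #4→D1 18  ⇒ total 32.
Compare {D2}: total 37.
Compare {D4}: total 44.
No size-1 selection does better; minimum is 32.

32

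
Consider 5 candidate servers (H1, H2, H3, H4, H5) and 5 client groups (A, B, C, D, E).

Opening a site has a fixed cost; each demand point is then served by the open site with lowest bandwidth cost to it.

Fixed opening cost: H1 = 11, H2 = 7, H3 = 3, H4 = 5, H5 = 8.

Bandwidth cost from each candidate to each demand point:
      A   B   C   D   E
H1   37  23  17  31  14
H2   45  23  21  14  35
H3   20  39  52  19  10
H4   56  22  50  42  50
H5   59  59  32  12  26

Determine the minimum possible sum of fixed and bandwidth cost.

Open {H2, H3}: assign each demand point to its cheapest open site.
  A→H3 20, B→H2 23, C→H2 21, D→H2 14, E→H3 10
  bandwidth cost 88, fixed 10 → total 98.
Compare {H2, H3, H4}: bandwidth cost 87 + fixed 15 = 102.
Compare {H1, H3}: bandwidth cost 89 + fixed 14 = 103.
Compare {H1, H3, H5}: bandwidth cost 82 + fixed 22 = 104.
All other subsets cost ≥ 102. Minimum total cost: 98.

98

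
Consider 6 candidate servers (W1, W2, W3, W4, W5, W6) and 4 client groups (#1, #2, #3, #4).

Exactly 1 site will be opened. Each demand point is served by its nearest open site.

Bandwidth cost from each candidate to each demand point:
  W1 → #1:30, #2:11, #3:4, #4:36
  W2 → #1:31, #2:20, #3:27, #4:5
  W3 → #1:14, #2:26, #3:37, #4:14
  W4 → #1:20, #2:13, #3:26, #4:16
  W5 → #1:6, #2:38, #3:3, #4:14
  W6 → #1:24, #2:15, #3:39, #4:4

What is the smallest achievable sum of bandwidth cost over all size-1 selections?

61

Open {W5}.
  #1→W5 6, #2→W5 38, #3→W5 3, #4→W5 14  ⇒ total 61.
Compare {W4}: total 75.
Compare {W1}: total 81.
No size-1 selection does better; minimum is 61.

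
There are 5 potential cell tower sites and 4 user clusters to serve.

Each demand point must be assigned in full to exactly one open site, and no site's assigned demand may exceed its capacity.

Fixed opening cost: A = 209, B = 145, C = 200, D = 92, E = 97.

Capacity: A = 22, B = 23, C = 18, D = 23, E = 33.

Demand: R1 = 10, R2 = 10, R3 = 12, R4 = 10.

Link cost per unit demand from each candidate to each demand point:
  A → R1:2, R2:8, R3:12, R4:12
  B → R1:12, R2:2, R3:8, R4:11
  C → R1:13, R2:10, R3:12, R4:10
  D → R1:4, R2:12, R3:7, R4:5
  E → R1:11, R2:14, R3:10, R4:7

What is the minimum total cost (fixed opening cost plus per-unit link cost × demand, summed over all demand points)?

443

Open {B, D}; cheapest assignment that respects the capacities:
  B (cap 23, load 22): R2, R3 — cost 10×2 + 12×8 = 116
  D (cap 23, load 20): R1, R4 — cost 10×4 + 10×5 = 90
  Shipping 206, fixed 237 → total 443.
  Any other capacity-feasible assignment to {B, D} ships for at least 206.
Compare {D, E}: its best feasible assignment gives total 523.
Compare {A, D}: its best feasible assignment gives total 535.
Every other set of open sites that can feasibly serve all demand totals ≥ 523 even under its best assignment. Minimum: 443.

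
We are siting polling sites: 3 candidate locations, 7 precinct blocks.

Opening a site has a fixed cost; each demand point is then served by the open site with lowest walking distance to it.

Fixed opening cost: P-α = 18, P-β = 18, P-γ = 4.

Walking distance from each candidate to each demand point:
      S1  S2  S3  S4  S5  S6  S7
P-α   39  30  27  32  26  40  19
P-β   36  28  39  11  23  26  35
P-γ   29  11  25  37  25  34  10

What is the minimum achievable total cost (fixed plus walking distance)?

157

Open {P-β, P-γ}: assign each demand point to its cheapest open site.
  S1→P-γ 29, S2→P-γ 11, S3→P-γ 25, S4→P-β 11, S5→P-β 23, S6→P-β 26, S7→P-γ 10
  walking distance 135, fixed 22 → total 157.
Compare {P-γ}: walking distance 171 + fixed 4 = 175.
Compare {P-α, P-β, P-γ}: walking distance 135 + fixed 40 = 175.
Compare {P-α, P-γ}: walking distance 166 + fixed 22 = 188.
All other subsets cost ≥ 175. Minimum total cost: 157.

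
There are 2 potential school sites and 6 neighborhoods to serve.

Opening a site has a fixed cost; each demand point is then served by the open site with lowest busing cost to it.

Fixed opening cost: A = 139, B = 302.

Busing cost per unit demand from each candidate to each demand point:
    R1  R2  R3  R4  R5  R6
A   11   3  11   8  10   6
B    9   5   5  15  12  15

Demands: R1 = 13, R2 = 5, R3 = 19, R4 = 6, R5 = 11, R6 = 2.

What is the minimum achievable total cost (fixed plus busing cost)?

Open {A}: assign each demand point to its cheapest open site.
  R1→A 13×11=143, R2→A 5×3=15, R3→A 19×11=209, R4→A 6×8=48, R5→A 11×10=110, R6→A 2×6=12
  busing cost 537, fixed 139 → total 676.
Compare {B}: busing cost 489 + fixed 302 = 791.
Compare {A, B}: busing cost 397 + fixed 441 = 838.

676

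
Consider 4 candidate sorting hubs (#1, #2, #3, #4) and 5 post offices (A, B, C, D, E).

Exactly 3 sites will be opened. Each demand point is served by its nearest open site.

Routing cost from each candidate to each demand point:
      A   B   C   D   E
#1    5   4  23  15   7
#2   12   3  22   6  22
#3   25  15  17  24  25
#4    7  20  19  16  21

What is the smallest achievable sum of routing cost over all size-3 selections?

Open {#1, #2, #3}.
  A→#1 5, B→#2 3, C→#3 17, D→#2 6, E→#1 7  ⇒ total 38.
Compare {#1, #2, #4}: total 40.
Compare {#1, #3, #4}: total 48.
No size-3 selection does better; minimum is 38.

38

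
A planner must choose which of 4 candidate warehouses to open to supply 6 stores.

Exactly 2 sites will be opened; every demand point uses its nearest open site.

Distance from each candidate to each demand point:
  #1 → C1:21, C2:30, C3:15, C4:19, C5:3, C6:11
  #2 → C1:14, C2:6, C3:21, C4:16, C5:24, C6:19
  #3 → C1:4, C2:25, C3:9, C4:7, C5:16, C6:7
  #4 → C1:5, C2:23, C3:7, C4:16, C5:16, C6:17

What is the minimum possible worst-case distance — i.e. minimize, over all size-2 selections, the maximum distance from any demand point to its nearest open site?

16

Open {#1, #2}.
  Farthest demand point is C4 at distance 16 (to #2); all others are ≤ 16.
With {#2, #3} the worst case is 16.
With {#2, #4} the worst case is 17.
No size-2 selection achieves below 16.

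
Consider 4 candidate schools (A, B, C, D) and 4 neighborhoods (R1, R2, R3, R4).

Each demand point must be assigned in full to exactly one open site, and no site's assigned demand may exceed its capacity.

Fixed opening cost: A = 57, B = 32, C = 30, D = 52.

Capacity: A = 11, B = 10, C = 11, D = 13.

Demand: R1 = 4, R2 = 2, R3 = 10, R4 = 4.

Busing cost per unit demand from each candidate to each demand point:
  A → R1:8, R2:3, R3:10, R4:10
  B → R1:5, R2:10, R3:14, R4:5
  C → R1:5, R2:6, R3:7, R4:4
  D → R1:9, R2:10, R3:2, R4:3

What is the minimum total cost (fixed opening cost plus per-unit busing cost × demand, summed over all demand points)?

Open {C, D}; cheapest assignment that respects the capacities:
  C (cap 11, load 10): R1, R2, R4 — cost 4×5 + 2×6 + 4×4 = 48
  D (cap 13, load 10): R3 — cost 10×2 = 20
  Shipping 68, fixed 82 → total 150.
  Any other capacity-feasible assignment to {C, D} ships for at least 68.
Compare {B, D}: its best feasible assignment gives total 164.
Compare {B, C, D}: its best feasible assignment gives total 182.
Every other set of open sites that can feasibly serve all demand totals ≥ 164 even under its best assignment. Minimum: 150.

150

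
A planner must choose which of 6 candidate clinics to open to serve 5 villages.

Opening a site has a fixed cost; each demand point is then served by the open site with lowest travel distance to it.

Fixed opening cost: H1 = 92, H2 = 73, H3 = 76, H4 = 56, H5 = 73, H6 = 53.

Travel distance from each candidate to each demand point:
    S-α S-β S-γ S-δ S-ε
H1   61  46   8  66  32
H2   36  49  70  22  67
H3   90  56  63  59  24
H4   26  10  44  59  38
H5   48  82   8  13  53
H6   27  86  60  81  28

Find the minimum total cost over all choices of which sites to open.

Open {H4, H5}: assign each demand point to its cheapest open site.
  S-α→H4 26, S-β→H4 10, S-γ→H5 8, S-δ→H5 13, S-ε→H4 38
  travel distance 95, fixed 129 → total 224.
Compare {H4}: travel distance 177 + fixed 56 = 233.
Compare {H4, H5, H6}: travel distance 85 + fixed 182 = 267.
Compare {H2, H4}: travel distance 140 + fixed 129 = 269.
All other subsets cost ≥ 233. Minimum total cost: 224.

224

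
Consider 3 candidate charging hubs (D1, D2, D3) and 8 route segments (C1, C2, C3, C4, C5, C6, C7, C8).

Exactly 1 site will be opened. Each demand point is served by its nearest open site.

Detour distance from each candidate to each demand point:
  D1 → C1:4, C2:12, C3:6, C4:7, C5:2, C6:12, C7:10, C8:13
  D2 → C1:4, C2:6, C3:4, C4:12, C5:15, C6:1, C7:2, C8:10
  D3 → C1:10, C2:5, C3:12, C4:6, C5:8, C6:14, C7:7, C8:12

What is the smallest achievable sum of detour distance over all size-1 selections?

Open {D2}.
  C1→D2 4, C2→D2 6, C3→D2 4, C4→D2 12, C5→D2 15, C6→D2 1, C7→D2 2, C8→D2 10  ⇒ total 54.
Compare {D1}: total 66.
Compare {D3}: total 74.

54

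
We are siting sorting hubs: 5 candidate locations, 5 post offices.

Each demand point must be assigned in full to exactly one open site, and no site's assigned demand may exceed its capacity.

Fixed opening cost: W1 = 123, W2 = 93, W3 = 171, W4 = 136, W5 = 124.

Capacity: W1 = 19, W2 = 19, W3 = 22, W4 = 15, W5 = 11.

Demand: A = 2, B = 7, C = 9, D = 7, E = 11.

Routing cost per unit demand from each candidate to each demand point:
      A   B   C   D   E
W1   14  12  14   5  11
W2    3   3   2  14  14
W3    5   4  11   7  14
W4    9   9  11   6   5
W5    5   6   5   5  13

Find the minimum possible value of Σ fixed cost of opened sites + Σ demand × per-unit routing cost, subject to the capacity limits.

Open {W1, W2}; cheapest assignment that respects the capacities:
  W1 (cap 19, load 18): D, E — cost 7×5 + 11×11 = 156
  W2 (cap 19, load 18): A, B, C — cost 2×3 + 7×3 + 9×2 = 45
  Shipping 201, fixed 216 → total 417.
  Any other capacity-feasible assignment to {W1, W2} ships for at least 201.
Compare {W1, W2, W4}: its best feasible assignment gives total 487.
Compare {W2, W4, W5}: its best feasible assignment gives total 488.
Every other set of open sites that can feasibly serve all demand totals ≥ 487 even under its best assignment. Minimum: 417.

417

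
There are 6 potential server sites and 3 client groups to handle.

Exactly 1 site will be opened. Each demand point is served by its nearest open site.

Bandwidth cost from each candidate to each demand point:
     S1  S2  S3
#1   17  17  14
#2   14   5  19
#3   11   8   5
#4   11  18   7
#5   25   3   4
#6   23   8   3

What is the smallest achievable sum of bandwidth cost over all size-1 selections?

24

Open {#3}.
  S1→#3 11, S2→#3 8, S3→#3 5  ⇒ total 24.
Compare {#5}: total 32.
Compare {#6}: total 34.
No size-1 selection does better; minimum is 24.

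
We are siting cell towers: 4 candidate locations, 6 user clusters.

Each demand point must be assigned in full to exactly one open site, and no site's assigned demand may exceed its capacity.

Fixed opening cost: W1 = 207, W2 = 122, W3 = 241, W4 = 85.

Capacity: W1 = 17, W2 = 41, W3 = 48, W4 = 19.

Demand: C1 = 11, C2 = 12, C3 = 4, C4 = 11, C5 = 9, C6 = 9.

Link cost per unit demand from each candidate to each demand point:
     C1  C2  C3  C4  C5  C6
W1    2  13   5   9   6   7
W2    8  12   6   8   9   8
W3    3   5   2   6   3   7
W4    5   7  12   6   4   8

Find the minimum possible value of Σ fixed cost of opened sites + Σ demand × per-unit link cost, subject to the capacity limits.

Open {W3, W4}; cheapest assignment that respects the capacities:
  W3 (cap 48, load 45): C1, C2, C3, C5, C6 — cost 11×3 + 12×5 + 4×2 + 9×3 + 9×7 = 191
  W4 (cap 19, load 11): C4 — cost 11×6 = 66
  Shipping 257, fixed 326 → total 583.
  Any other capacity-feasible assignment to {W3, W4} ships for at least 257.
Compare {W2, W3}: its best feasible assignment gives total 629.
Compare {W2, W4}: its best feasible assignment gives total 659.
Every other set of open sites that can feasibly serve all demand totals ≥ 629 even under its best assignment. Minimum: 583.

583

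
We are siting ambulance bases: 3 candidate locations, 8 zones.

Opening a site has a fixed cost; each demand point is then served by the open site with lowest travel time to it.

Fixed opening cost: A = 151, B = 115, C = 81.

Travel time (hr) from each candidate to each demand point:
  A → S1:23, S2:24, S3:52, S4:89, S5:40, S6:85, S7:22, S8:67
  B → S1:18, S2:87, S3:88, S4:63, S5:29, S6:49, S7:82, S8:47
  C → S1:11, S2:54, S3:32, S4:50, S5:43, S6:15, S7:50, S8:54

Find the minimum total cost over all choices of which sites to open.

390

Open {C}: assign each demand point to its cheapest open site.
  S1→C 11, S2→C 54, S3→C 32, S4→C 50, S5→C 43, S6→C 15, S7→C 50, S8→C 54
  travel time 309, fixed 81 → total 390.
Compare {A, C}: travel time 248 + fixed 232 = 480.
Compare {B, C}: travel time 288 + fixed 196 = 484.
Compare {A}: travel time 402 + fixed 151 = 553.
All other subsets cost ≥ 480. Minimum total cost: 390.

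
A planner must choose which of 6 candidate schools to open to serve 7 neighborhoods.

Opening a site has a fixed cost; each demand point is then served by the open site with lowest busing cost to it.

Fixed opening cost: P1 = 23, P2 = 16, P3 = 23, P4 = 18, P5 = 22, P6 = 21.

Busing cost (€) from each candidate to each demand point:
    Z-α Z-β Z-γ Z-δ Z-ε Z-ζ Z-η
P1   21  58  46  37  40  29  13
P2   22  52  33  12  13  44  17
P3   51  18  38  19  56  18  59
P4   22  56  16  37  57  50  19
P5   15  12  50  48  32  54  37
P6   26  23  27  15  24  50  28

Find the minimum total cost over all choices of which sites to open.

Open {P2, P3}: assign each demand point to its cheapest open site.
  Z-α→P2 22, Z-β→P3 18, Z-γ→P2 33, Z-δ→P2 12, Z-ε→P2 13, Z-ζ→P3 18, Z-η→P2 17
  busing cost 133, fixed 39 → total 172.
Compare {P2, P3, P4}: busing cost 116 + fixed 57 = 173.
Compare {P2, P3, P5}: busing cost 120 + fixed 61 = 181.
Compare {P2, P3, P4, P5}: busing cost 103 + fixed 79 = 182.
All other subsets cost ≥ 173. Minimum total cost: 172.

172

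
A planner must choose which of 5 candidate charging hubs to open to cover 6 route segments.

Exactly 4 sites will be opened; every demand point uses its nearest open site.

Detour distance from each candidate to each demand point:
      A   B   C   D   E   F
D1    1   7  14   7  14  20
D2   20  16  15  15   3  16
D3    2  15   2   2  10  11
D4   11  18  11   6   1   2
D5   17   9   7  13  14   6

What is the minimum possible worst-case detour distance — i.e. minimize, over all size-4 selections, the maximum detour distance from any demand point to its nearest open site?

Open {D1, D2, D3, D4}.
  Farthest demand point is B at detour distance 7 (to D1); all others are ≤ 7.
With {D1, D2, D3, D5} the worst case is 7.
With {D1, D2, D4, D5} the worst case is 7.
No size-4 selection achieves below 7.

7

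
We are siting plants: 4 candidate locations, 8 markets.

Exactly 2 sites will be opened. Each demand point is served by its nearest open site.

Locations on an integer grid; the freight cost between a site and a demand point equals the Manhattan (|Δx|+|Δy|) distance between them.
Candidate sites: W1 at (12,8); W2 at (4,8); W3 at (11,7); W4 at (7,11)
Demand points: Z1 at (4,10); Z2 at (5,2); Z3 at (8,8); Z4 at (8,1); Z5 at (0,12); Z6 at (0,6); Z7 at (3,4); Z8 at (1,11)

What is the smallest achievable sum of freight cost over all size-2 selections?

47

Open {W2, W3}.
  Z1→W2 2, Z2→W2 7, Z3→W2 4, Z4→W3 9, Z5→W2 8, Z6→W2 6, Z7→W2 5, Z8→W2 6  ⇒ total 47.
Compare {W1, W2}: total 49.
Compare {W2, W4}: total 49.
No size-2 selection does better; minimum is 47.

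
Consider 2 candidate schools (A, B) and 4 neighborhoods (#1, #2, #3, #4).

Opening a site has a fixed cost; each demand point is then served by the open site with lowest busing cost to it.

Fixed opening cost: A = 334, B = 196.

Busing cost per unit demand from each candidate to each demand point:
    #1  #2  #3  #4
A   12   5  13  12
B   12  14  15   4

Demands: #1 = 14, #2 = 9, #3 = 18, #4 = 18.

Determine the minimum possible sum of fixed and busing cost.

Open {B}: assign each demand point to its cheapest open site.
  #1→B 14×12=168, #2→B 9×14=126, #3→B 18×15=270, #4→B 18×4=72
  busing cost 636, fixed 196 → total 832.
Compare {A}: busing cost 663 + fixed 334 = 997.
Compare {A, B}: busing cost 519 + fixed 530 = 1049.

832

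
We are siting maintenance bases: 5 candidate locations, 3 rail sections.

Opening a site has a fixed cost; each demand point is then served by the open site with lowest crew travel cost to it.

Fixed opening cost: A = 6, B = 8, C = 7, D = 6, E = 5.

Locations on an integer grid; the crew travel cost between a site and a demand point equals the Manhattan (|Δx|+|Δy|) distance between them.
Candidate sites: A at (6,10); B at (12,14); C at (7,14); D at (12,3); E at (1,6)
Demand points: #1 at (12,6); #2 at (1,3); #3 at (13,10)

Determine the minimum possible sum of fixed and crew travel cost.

25

Open {D, E}: assign each demand point to its cheapest open site.
  #1→D 3, #2→E 3, #3→D 8
  crew travel cost 14, fixed 11 → total 25.
Compare {D}: crew travel cost 22 + fixed 6 = 28.
Compare {B, E}: crew travel cost 16 + fixed 13 = 29.
Compare {A, D, E}: crew travel cost 13 + fixed 17 = 30.
All other subsets cost ≥ 28. Minimum total cost: 25.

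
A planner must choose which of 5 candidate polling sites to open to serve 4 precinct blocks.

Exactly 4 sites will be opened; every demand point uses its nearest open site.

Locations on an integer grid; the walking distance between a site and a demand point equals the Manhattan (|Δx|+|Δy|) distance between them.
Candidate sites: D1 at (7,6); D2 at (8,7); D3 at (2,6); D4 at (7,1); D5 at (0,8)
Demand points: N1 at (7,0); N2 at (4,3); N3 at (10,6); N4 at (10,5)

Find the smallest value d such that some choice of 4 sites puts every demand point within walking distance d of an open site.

Open {D1, D2, D3, D4}.
  Farthest demand point is N2 at walking distance 5 (to D3); all others are ≤ 5.
With {D1, D2, D4, D5} the worst case is 5.
With {D1, D3, D4, D5} the worst case is 5.
No size-4 selection achieves below 5.

5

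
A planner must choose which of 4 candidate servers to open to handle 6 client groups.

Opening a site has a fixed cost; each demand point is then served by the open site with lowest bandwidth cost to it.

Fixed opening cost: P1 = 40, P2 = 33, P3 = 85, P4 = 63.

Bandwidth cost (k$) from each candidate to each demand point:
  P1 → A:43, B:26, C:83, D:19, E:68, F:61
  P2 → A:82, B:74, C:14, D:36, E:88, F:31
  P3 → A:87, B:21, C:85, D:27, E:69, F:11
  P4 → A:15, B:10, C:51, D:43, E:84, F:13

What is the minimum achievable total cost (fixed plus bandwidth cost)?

268

Open {P2, P4}: assign each demand point to its cheapest open site.
  A→P4 15, B→P4 10, C→P2 14, D→P2 36, E→P4 84, F→P4 13
  bandwidth cost 172, fixed 96 → total 268.
Compare {P1, P2}: bandwidth cost 201 + fixed 73 = 274.
Compare {P1, P2, P4}: bandwidth cost 139 + fixed 136 = 275.
Compare {P4}: bandwidth cost 216 + fixed 63 = 279.
All other subsets cost ≥ 274. Minimum total cost: 268.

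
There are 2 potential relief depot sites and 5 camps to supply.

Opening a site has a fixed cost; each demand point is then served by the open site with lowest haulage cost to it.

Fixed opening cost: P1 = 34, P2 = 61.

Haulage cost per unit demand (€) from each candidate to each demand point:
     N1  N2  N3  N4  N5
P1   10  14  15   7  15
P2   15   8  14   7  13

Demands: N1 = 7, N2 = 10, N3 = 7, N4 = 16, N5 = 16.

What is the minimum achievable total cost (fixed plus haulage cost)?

Open {P1, P2}: assign each demand point to its cheapest open site.
  N1→P1 7×10=70, N2→P2 10×8=80, N3→P2 7×14=98, N4→P1 16×7=112, N5→P2 16×13=208
  haulage cost 568, fixed 95 → total 663.
Compare {P2}: haulage cost 603 + fixed 61 = 664.
Compare {P1}: haulage cost 667 + fixed 34 = 701.

663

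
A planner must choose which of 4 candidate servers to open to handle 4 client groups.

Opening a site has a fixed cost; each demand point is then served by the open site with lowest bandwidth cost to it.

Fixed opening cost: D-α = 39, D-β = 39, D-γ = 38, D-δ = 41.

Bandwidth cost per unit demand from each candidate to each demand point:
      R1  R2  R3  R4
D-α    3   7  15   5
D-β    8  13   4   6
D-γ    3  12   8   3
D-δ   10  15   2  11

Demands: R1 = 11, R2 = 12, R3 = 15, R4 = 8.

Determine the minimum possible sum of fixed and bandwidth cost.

Open {D-α, D-δ}: assign each demand point to its cheapest open site.
  R1→D-α 11×3=33, R2→D-α 12×7=84, R3→D-δ 15×2=30, R4→D-α 8×5=40
  bandwidth cost 187, fixed 80 → total 267.
Compare {D-α, D-γ, D-δ}: bandwidth cost 171 + fixed 118 = 289.
Compare {D-α, D-β}: bandwidth cost 217 + fixed 78 = 295.
Compare {D-α, D-β, D-δ}: bandwidth cost 187 + fixed 119 = 306.
All other subsets cost ≥ 289. Minimum total cost: 267.

267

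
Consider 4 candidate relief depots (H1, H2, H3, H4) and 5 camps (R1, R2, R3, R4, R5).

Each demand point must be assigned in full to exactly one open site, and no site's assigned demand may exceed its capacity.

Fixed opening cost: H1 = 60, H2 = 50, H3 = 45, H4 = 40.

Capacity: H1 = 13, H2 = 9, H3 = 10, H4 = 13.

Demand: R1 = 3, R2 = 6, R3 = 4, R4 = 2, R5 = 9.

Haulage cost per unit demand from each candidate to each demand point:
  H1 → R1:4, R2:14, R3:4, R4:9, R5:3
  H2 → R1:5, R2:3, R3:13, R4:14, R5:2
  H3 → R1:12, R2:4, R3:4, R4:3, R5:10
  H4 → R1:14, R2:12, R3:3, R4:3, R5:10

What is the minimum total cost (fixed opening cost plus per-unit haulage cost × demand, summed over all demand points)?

Open {H1, H2, H4}; cheapest assignment that respects the capacities:
  H1 (cap 13, load 12): R1, R5 — cost 3×4 + 9×3 = 39
  H2 (cap 9, load 6): R2 — cost 6×3 = 18
  H4 (cap 13, load 6): R3, R4 — cost 4×3 + 2×3 = 18
  Shipping 75, fixed 150 → total 225.
  Any other capacity-feasible assignment to {H1, H2, H4} ships for at least 75.
Compare {H1, H3, H4}: its best feasible assignment gives total 226.
Compare {H1, H4}: its best feasible assignment gives total 229.
Every other set of open sites that can feasibly serve all demand totals ≥ 226 even under its best assignment. Minimum: 225.

225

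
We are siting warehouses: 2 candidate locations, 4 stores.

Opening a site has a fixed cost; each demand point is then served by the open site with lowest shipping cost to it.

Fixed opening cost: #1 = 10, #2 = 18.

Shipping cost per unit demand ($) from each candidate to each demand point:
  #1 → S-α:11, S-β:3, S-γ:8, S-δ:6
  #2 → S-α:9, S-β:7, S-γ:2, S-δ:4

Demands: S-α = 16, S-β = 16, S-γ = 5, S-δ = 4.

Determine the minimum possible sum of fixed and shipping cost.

246

Open {#1, #2}: assign each demand point to its cheapest open site.
  S-α→#2 16×9=144, S-β→#1 16×3=48, S-γ→#2 5×2=10, S-δ→#2 4×4=16
  shipping cost 218, fixed 28 → total 246.
Compare {#1}: shipping cost 288 + fixed 10 = 298.
Compare {#2}: shipping cost 282 + fixed 18 = 300.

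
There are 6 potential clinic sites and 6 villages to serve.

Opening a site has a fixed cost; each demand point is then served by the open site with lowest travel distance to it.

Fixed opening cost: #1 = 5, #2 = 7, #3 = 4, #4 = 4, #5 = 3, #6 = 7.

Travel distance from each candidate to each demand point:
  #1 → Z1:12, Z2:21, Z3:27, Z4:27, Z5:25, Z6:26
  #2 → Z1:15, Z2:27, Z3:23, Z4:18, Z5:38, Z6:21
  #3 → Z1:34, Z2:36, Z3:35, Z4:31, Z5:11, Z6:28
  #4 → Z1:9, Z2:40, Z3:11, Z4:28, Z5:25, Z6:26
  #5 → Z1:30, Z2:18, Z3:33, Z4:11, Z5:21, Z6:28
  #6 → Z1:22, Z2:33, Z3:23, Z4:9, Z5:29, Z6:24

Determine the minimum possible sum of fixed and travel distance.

97

Open {#3, #4, #5}: assign each demand point to its cheapest open site.
  Z1→#4 9, Z2→#5 18, Z3→#4 11, Z4→#5 11, Z5→#3 11, Z6→#4 26
  travel distance 86, fixed 11 → total 97.
Compare {#2, #3, #4, #5}: travel distance 81 + fixed 18 = 99.
Compare {#3, #4, #5, #6}: travel distance 82 + fixed 18 = 100.
Compare {#1, #3, #4, #5}: travel distance 86 + fixed 16 = 102.
All other subsets cost ≥ 99. Minimum total cost: 97.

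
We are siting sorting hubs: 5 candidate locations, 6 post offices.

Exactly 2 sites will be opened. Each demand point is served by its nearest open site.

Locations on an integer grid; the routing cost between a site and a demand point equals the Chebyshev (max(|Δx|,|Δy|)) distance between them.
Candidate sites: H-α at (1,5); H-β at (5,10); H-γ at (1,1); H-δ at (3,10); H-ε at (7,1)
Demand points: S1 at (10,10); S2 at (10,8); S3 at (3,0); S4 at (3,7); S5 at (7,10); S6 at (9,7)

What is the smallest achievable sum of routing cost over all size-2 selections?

21

Open {H-β, H-γ}.
  S1→H-β 5, S2→H-β 5, S3→H-γ 2, S4→H-β 3, S5→H-β 2, S6→H-β 4  ⇒ total 21.
Compare {H-α, H-β}: total 23.
Compare {H-β, H-ε}: total 23.
No size-2 selection does better; minimum is 21.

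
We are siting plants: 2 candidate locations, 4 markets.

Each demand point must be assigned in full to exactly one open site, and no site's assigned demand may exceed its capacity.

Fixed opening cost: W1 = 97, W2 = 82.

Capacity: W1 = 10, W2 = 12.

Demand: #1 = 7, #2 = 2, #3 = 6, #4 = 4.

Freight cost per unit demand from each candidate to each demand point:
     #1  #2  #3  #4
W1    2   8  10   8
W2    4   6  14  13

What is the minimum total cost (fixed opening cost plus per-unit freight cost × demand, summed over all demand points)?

Open {W1, W2}; cheapest assignment that respects the capacities:
  W1 (cap 10, load 10): #3, #4 — cost 6×10 + 4×8 = 92
  W2 (cap 12, load 9): #1, #2 — cost 7×4 + 2×6 = 40
  Shipping 132, fixed 179 → total 311.
  Any other capacity-feasible assignment to {W1, W2} ships for at least 132.
Total demand is 19 and no other set of sites has combined capacity ≥ 19, so {W1, W2} is the only feasible choice of open sites. Minimum: 311.

311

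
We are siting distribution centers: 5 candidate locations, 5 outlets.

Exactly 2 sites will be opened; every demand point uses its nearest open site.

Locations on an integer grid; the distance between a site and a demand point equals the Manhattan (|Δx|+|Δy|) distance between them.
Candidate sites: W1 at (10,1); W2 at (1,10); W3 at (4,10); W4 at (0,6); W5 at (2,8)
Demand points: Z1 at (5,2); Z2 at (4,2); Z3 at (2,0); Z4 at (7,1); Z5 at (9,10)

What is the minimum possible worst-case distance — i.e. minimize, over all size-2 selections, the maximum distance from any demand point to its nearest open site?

9

Open {W1, W2}.
  Farthest demand point is Z3 at distance 9 (to W1); all others are ≤ 9.
With {W1, W3} the worst case is 9.
With {W1, W5} the worst case is 9.
No size-2 selection achieves below 9.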